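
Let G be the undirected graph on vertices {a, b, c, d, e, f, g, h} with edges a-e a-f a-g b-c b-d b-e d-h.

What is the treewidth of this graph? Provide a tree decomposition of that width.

Each bag holds 2 vertices, so the decomposition has width 1, which upper-bounds the treewidth. Any graph with an edge has treewidth ≥ 1, and G has the edge a–e. The upper and lower bounds meet at 1, so that is the treewidth.

Treewidth 1.
Bags: B1 = {a, e}  B2 = {b, e}  B3 = {b, c}  B4 = {b, d}  B5 = {d, h}  B6 = {a, f}  B7 = {a, g}
Tree: B1–B2, B2–B3, B3–B4, B4–B5, B1–B6, B1–B7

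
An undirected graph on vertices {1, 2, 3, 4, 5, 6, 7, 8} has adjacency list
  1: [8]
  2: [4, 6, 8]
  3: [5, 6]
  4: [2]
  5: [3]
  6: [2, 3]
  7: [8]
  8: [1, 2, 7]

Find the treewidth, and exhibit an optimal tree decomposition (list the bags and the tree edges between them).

Each bag holds 2 vertices, so the decomposition has width 1, which upper-bounds the treewidth. Any graph with an edge has treewidth ≥ 1, and G has the edge 4–2. Hence tw(G) = 1 exactly.

Treewidth 1.
One such decomposition:
Bags: B1 = {2, 4}  B2 = {2, 6}  B3 = {2, 8}  B4 = {7, 8}  B5 = {1, 8}  B6 = {3, 6}  B7 = {3, 5}
Tree: B1–B2, B2–B3, B3–B4, B3–B5, B2–B6, B6–B7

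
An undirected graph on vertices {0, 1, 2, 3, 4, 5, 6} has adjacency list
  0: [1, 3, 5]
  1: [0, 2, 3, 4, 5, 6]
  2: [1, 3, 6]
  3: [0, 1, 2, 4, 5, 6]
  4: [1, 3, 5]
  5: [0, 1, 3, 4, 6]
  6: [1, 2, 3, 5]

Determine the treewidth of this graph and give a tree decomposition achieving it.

Every bag has size at most 4, so the width is 4 − 1 = 3 and tw(G) ≤ 3. Conversely, {1, 2, 3, 6} is a clique of size 4, and the vertices of any clique must share a bag in every tree decomposition; so some bag has ≥ 4 vertices and tw(G) ≥ 3. Combining the bounds, tw(G) = 3.

Treewidth 3.
Bags: B1 = {1, 3, 4, 5}  B2 = {1, 3, 5, 6}  B3 = {0, 1, 3, 5}  B4 = {1, 2, 3, 6}
Tree: B1–B2, B2–B3, B2–B4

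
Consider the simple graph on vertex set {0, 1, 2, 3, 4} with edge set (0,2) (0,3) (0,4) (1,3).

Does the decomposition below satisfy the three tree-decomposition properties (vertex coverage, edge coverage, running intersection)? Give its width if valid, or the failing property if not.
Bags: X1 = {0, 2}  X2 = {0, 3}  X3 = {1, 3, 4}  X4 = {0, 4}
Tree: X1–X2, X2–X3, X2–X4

No — bags containing vertex 4 are not connected in the tree.

A tree decomposition must satisfy three properties: every vertex lies in some bag; for every edge, both endpoints lie together in some bag; and for every vertex, the bags containing it form a connected subtree. Here bags containing vertex 4 are not connected in the tree, so the decomposition is invalid.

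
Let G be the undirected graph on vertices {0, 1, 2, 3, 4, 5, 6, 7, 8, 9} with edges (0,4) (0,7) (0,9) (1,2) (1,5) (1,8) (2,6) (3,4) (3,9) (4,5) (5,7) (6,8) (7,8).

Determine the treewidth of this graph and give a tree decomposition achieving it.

Treewidth 2.
One optimal decomposition is:
Bags: B1 = {3, 4, 9}  B2 = {0, 4, 9}  B3 = {0, 4, 5}  B4 = {0, 5, 7}  B5 = {1, 5, 7}  B6 = {1, 7, 8}  B7 = {1, 2, 8}  B8 = {2, 6, 8}
Tree: B1–B2, B2–B3, B3–B4, B4–B5, B5–B6, B6–B7, B7–B8

Every bag has size at most 3, so the width is 3 − 1 = 2 and tw(G) ≤ 2. Since 3–9–0–4–3 is a cycle in G, G is not acyclic. Forests are exactly the graphs of treewidth ≤ 1, so tw(G) ≥ 2. Hence tw(G) = 2 exactly.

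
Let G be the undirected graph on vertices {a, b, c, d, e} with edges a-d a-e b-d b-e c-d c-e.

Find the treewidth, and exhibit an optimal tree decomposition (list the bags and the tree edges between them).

Each bag holds 3 vertices, so the decomposition has width 2, which upper-bounds the treewidth. The edges b–e–c–d–b form a cycle, so G is not a tree and its treewidth is at least 2. Hence tw(G) = 2 exactly.

Treewidth 2.
One optimal decomposition is:
Bags: B1 = {b, d, e}  B2 = {c, d, e}  B3 = {a, d, e}
Tree: B1–B2, B2–B3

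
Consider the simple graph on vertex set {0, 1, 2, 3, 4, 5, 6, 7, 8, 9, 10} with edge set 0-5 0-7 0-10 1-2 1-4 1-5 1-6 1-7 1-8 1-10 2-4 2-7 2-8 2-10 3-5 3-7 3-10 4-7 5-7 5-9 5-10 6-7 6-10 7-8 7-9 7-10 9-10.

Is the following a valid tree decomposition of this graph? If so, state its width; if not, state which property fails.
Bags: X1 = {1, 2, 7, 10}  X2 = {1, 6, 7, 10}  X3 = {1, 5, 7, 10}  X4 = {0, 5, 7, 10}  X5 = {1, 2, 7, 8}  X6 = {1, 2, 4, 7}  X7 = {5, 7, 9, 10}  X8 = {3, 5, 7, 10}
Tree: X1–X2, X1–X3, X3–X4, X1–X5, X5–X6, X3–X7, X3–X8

Checking the three conditions: (i) the bags cover all of {0, 1, 2, 3, 4, 5, 6, 7, 8, 9, 10}; (ii) for each edge, some bag contains both endpoints; (iii) the bags containing any fixed vertex form a subtree. All hold, so the decomposition is valid with width 4 − 1 = 3.

Yes; width 3.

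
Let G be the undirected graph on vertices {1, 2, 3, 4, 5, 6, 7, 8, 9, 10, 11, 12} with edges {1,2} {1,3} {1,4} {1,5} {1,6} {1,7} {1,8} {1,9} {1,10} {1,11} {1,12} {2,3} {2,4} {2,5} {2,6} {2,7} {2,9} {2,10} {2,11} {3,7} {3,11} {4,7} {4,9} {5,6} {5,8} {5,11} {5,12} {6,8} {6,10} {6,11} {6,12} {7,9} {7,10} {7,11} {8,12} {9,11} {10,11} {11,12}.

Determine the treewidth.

A width-4 tree decomposition is:
Bags: B1 = {1, 2, 5, 6, 11}  B2 = {1, 5, 6, 11, 12}  B3 = {1, 2, 6, 10, 11}  B4 = {1, 2, 7, 10, 11}  B5 = {1, 5, 6, 8, 12}  B6 = {1, 2, 3, 7, 11}  B7 = {1, 2, 7, 9, 11}  B8 = {1, 2, 4, 7, 9}
Tree: B1–B2, B1–B3, B3–B4, B2–B5, B4–B6, B4–B7, B7–B8
The largest bag has 5 vertices, giving width 4; this decomposition certifies tw(G) ≤ 4. For the lower bound, the 5 vertices {1, 5, 6, 8, 12} are pairwise adjacent, and any tree decomposition puts a clique entirely inside one bag — forcing width ≥ 4. Therefore the treewidth is 4.

4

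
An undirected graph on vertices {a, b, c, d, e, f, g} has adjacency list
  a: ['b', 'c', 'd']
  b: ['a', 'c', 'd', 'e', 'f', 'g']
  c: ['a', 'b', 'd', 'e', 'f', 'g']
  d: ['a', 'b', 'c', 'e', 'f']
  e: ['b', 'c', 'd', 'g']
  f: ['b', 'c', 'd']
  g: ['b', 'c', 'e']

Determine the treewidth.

3

A width-3 tree decomposition is:
Bags: B1 = {b, c, d, e}  B2 = {b, c, e, g}  B3 = {b, c, d, f}  B4 = {a, b, c, d}
Tree: B1–B2, B1–B3, B1–B4
Every bag has size at most 4, so the width is 4 − 1 = 3 and tw(G) ≤ 3. On the other hand G contains the 4-clique {b, c, d, e}. A clique must lie in a single bag of any decomposition, so no decomposition can have width below 3. The upper and lower bounds meet at 3, so that is the treewidth.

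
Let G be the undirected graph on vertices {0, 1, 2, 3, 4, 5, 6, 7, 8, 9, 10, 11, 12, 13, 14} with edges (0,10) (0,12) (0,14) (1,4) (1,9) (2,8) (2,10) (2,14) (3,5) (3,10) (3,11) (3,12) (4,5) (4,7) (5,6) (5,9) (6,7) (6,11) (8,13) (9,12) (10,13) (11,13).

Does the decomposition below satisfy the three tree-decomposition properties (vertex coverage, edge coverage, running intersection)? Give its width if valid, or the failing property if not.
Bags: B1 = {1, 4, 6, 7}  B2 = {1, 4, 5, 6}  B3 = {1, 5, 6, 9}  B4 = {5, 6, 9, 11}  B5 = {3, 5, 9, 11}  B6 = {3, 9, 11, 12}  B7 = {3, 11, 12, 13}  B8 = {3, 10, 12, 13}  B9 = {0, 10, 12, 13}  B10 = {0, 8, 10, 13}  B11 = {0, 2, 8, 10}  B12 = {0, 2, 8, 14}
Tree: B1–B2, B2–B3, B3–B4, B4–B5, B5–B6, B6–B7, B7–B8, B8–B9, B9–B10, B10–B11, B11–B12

Yes; width 3.

Vertex coverage: the bags together contain {0, 1, 2, 3, 4, 5, 6, 7, 8, 9, 10, 11, 12, 13, 14}, the full vertex set. Edge coverage: each edge of G has both endpoints in at least one bag. Running intersection: for every vertex, the bags containing it form a connected subtree. All three properties hold, so this is a valid tree decomposition of width max|bag| − 1 = 3, and hence tw(G) ≤ 3.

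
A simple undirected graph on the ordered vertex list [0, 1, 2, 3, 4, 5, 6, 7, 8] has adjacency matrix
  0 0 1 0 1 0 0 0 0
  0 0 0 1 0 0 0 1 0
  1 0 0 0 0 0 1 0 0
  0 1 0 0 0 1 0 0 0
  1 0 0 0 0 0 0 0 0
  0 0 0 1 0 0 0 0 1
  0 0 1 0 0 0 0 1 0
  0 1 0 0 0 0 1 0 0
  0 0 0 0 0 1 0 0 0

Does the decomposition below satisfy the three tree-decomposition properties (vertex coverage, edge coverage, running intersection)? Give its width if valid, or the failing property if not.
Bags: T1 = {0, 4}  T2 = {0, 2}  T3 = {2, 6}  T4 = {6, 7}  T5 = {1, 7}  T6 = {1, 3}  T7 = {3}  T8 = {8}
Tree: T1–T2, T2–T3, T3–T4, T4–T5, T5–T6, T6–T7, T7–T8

A tree decomposition must satisfy three properties: every vertex lies in some bag; for every edge, both endpoints lie together in some bag; and for every vertex, the bags containing it form a connected subtree. Here vertex 5 appears in no bag, so the decomposition is invalid.

No — vertex 5 appears in no bag.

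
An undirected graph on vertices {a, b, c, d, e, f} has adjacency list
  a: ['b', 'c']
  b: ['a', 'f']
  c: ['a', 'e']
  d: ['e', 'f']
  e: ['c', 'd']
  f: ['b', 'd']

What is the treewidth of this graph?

2

A width-2 tree decomposition is:
Bags: B1 = {a, b, c}  B2 = {b, c, f}  B3 = {c, d, f}  B4 = {c, d, e}
Tree: B1–B2, B2–B3, B3–B4
Every bag has size at most 3, so the width is 3 − 1 = 2 and tw(G) ≤ 2. For the lower bound, G contains the cycle c–a–b–f–d–e–c, so G is not a forest; only forests have treewidth ≤ 1, hence tw(G) ≥ 2. The upper and lower bounds meet at 2, so that is the treewidth.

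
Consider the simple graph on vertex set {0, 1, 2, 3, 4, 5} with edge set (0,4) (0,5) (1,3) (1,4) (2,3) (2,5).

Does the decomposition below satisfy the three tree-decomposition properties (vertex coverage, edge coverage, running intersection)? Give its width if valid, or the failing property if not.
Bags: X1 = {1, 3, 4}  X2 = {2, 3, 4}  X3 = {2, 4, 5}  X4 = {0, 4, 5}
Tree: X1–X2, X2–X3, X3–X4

Vertex coverage: the bags together contain {0, 1, 2, 3, 4, 5}, the full vertex set. Edge coverage: each edge of G has both endpoints in at least one bag. Running intersection: for every vertex, the bags containing it form a connected subtree. All three properties hold, so this is a valid tree decomposition of width max|bag| − 1 = 2, and hence tw(G) ≤ 2.

Yes; width 2.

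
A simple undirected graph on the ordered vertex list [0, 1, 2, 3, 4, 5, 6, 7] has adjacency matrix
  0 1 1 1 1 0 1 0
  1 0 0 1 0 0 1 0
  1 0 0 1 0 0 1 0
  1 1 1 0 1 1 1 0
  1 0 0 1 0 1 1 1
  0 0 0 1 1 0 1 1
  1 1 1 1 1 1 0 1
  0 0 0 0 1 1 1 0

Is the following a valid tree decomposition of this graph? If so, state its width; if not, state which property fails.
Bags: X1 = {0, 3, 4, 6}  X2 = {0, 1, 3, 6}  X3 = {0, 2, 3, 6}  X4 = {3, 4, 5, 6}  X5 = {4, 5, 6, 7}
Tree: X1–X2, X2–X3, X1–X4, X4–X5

Yes; width 3.

Every vertex of G appears in some bag (union = {0, 1, 2, 3, 4, 5, 6, 7}); every edge is covered by a bag; and for each vertex v the set of bags containing v is connected in the bag tree. The decomposition is therefore valid. The largest bag has 4 vertices, so the width is 3.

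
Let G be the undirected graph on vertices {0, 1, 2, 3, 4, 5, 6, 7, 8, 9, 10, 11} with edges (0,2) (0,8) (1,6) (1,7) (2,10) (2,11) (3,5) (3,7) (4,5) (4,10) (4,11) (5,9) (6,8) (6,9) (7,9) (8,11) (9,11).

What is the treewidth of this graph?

3

A width-3 tree decomposition is:
Bags: B1 = {1, 3, 6, 7}  B2 = {3, 6, 7, 9}  B3 = {3, 5, 6, 9}  B4 = {5, 6, 8, 9}  B5 = {5, 8, 9, 11}  B6 = {4, 5, 8, 11}  B7 = {0, 4, 8, 11}  B8 = {0, 2, 4, 11}  B9 = {0, 2, 4, 10}
Tree: B1–B2, B2–B3, B3–B4, B4–B5, B5–B6, B6–B7, B7–B8, B8–B9
Every bag has size at most 4, so the width is 4 − 1 = 3 and tw(G) ≤ 3. For the lower bound: the 4 vertex sets {1,3,7}, {6}, {9}, {4,5,8,11} are disjoint, each induces a connected subgraph, and every pair is joined by at least one edge of G. Contracting each set to a single vertex therefore yields K_{4} as a minor, and since treewidth is minor-monotone, tw(G) ≥ tw(K_{4}) = 3. The upper and lower bounds meet at 3, so that is the treewidth.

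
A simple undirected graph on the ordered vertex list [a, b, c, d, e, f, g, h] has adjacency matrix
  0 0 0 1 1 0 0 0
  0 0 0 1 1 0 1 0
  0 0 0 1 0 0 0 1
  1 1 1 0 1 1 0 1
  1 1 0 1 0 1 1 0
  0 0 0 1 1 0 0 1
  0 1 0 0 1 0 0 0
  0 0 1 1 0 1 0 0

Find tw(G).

A width-2 tree decomposition is:
Bags: B1 = {b, d, e}  B2 = {d, e, f}  B3 = {d, f, h}  B4 = {a, d, e}  B5 = {b, e, g}  B6 = {c, d, h}
Tree: B1–B2, B2–B3, B1–B4, B1–B5, B3–B6
Each bag holds 3 vertices, so the decomposition has width 2, which upper-bounds the treewidth. Conversely, {d, e, f} is a clique of size 3, and the vertices of any clique must share a bag in every tree decomposition; so some bag has ≥ 3 vertices and tw(G) ≥ 2. The upper and lower bounds meet at 2, so that is the treewidth.

2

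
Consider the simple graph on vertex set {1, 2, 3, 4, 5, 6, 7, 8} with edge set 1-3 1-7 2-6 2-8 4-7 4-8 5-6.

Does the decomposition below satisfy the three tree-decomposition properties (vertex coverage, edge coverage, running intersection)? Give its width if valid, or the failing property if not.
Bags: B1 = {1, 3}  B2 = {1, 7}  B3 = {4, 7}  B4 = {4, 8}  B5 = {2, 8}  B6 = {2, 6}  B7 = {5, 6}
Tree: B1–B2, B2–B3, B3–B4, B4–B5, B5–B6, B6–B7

Every vertex of G appears in some bag (union = {1, 2, 3, 4, 5, 6, 7, 8}); every edge is covered by a bag; and for each vertex v the set of bags containing v is connected in the bag tree. The decomposition is therefore valid. The largest bag has 2 vertices, so the width is 1.

Yes; width 1.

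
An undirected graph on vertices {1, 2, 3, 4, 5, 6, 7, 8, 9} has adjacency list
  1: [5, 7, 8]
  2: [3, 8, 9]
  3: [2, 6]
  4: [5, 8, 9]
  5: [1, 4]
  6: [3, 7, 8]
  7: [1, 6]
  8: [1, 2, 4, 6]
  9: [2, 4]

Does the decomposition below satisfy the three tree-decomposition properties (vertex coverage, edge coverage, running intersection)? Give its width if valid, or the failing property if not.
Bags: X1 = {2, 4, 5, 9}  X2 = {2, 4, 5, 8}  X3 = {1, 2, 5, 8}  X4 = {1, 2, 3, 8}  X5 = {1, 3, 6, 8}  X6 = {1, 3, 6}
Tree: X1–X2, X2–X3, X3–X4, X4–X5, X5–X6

No — vertex 7 appears in no bag.

A tree decomposition must satisfy three properties: every vertex lies in some bag; for every edge, both endpoints lie together in some bag; and for every vertex, the bags containing it form a connected subtree. Here vertex 7 appears in no bag, so the decomposition is invalid.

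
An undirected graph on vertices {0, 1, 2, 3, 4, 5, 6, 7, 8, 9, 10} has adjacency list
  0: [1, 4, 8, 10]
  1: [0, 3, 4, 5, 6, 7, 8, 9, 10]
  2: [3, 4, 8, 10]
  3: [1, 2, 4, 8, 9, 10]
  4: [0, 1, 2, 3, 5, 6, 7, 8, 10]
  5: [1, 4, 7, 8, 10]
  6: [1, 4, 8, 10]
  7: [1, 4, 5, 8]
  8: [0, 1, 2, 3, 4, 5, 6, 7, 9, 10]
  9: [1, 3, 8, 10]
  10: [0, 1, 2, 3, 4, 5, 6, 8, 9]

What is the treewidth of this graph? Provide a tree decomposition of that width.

Treewidth 4.
Bags: B1 = {1, 3, 4, 8, 10}  B2 = {0, 1, 4, 8, 10}  B3 = {1, 3, 8, 9, 10}  B4 = {1, 4, 5, 8, 10}  B5 = {1, 4, 6, 8, 10}  B6 = {1, 4, 5, 7, 8}  B7 = {2, 3, 4, 8, 10}
Tree: B1–B2, B1–B3, B1–B4, B1–B5, B4–B6, B1–B7

Every bag has size at most 5, so the width is 5 − 1 = 4 and tw(G) ≤ 4. Conversely, {1, 3, 8, 9, 10} is a clique of size 5, and the vertices of any clique must share a bag in every tree decomposition; so some bag has ≥ 5 vertices and tw(G) ≥ 4. The upper and lower bounds meet at 4, so that is the treewidth.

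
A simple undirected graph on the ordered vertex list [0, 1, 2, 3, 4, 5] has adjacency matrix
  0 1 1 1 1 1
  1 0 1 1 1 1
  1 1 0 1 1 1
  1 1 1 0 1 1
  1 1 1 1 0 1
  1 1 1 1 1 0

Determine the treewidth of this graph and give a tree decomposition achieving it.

Treewidth 5.
Bags: B1 = {0, 1, 2, 3, 4, 5}
Tree: (single bag)

With just one bag of size 6, the width is 6 − 1 = 5, so tw(G) ≤ 5. On the other hand G contains the 6-clique {0, 1, 2, 3, 4, 5}. A clique must lie in a single bag of any decomposition, so no decomposition can have width below 5. The upper and lower bounds meet at 5, so that is the treewidth.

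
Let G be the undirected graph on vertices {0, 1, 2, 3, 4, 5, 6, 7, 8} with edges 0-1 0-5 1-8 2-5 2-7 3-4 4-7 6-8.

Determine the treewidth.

1

A width-1 tree decomposition is:
Bags: B1 = {3, 4}  B2 = {4, 7}  B3 = {2, 7}  B4 = {2, 5}  B5 = {0, 5}  B6 = {0, 1}  B7 = {1, 8}  B8 = {6, 8}
Tree: B1–B2, B2–B3, B3–B4, B4–B5, B5–B6, B6–B7, B7–B8
The largest bag has 2 vertices, giving width 1; this decomposition certifies tw(G) ≤ 1. Any graph with an edge has treewidth ≥ 1, and G has the edge 3–4. Combining the bounds, tw(G) = 1.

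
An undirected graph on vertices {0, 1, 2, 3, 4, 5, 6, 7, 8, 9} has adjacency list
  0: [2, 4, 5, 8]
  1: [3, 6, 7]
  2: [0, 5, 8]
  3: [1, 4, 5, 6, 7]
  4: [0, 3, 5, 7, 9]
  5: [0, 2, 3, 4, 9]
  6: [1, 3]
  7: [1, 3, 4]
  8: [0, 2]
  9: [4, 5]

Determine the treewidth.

2

A width-2 tree decomposition is:
Bags: B1 = {0, 2, 5}  B2 = {0, 4, 5}  B3 = {0, 2, 8}  B4 = {3, 4, 5}  B5 = {3, 4, 7}  B6 = {4, 5, 9}  B7 = {1, 3, 7}  B8 = {1, 3, 6}
Tree: B1–B2, B1–B3, B2–B4, B4–B5, B2–B6, B5–B7, B7–B8
The largest bag has 3 vertices, giving width 2; this decomposition certifies tw(G) ≤ 2. For the lower bound, the 3 vertices {0, 2, 8} are pairwise adjacent, and any tree decomposition puts a clique entirely inside one bag — forcing width ≥ 2. The upper and lower bounds meet at 2, so that is the treewidth.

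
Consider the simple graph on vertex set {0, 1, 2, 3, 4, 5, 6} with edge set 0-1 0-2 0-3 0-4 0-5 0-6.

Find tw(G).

1

A width-1 tree decomposition is:
Bags: B1 = {0, 4}  B2 = {0, 1}  B3 = {0, 6}  B4 = {0, 3}  B5 = {0, 2}  B6 = {0, 5}
Tree: B1–B2, B2–B3, B3–B4, B2–B5, B3–B6
Each bag holds 2 vertices, so the decomposition has width 1, which upper-bounds the treewidth. G has an edge, so its treewidth is at least 1. The upper and lower bounds meet at 1, so that is the treewidth.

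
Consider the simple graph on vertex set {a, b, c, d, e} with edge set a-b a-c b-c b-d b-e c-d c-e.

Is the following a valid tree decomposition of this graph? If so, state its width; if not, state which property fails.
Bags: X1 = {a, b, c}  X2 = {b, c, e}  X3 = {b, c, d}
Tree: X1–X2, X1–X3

Every vertex of G appears in some bag (union = {a, b, c, d, e}); every edge is covered by a bag; and for each vertex v the set of bags containing v is connected in the bag tree. The decomposition is therefore valid. The largest bag has 3 vertices, so the width is 2.

Yes; width 2.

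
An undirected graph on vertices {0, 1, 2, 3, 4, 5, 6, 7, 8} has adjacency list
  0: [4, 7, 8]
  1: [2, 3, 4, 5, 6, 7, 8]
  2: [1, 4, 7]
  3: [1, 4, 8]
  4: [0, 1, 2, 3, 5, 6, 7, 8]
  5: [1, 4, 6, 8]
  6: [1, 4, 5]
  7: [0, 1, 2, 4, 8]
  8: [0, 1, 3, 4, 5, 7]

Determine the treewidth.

A width-3 tree decomposition is:
Bags: B1 = {1, 4, 7, 8}  B2 = {1, 4, 5, 8}  B3 = {1, 4, 5, 6}  B4 = {1, 3, 4, 8}  B5 = {1, 2, 4, 7}  B6 = {0, 4, 7, 8}
Tree: B1–B2, B2–B3, B2–B4, B1–B5, B1–B6
The largest bag has 4 vertices, giving width 3; this decomposition certifies tw(G) ≤ 3. Conversely, {0, 4, 7, 8} is a clique of size 4, and the vertices of any clique must share a bag in every tree decomposition; so some bag has ≥ 4 vertices and tw(G) ≥ 3. Combining the bounds, tw(G) = 3.

3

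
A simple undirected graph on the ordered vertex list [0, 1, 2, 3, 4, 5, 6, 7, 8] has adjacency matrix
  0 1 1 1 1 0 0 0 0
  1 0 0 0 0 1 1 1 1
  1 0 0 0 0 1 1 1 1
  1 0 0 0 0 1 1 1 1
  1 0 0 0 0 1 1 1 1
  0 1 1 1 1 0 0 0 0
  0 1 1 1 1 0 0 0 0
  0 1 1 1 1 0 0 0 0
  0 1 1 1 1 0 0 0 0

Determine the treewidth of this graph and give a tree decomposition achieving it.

Treewidth 4.
One optimal decomposition is:
Bags: B1 = {0, 1, 2, 3, 4}  B2 = {1, 2, 3, 4, 8}  B3 = {1, 2, 3, 4, 5}  B4 = {1, 2, 3, 4, 6}  B5 = {1, 2, 3, 4, 7}
Tree: B1–B2, B2–B3, B3–B4, B4–B5

Each bag holds 5 vertices, so the decomposition has width 4, which upper-bounds the treewidth. For the lower bound: the 5 vertex sets {0,3}, {2,8}, {4,5}, {1}, {6} are disjoint, each induces a connected subgraph, and every pair is joined by at least one edge of G. Contracting each set to a single vertex therefore yields K_{5} as a minor, and since treewidth is minor-monotone, tw(G) ≥ tw(K_{5}) = 4. The upper and lower bounds meet at 4, so that is the treewidth.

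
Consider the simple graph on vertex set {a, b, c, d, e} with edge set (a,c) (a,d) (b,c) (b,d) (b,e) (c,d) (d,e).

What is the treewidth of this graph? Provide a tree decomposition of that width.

The largest bag has 3 vertices, giving width 2; this decomposition certifies tw(G) ≤ 2. Conversely, {b, d, e} is a clique of size 3, and the vertices of any clique must share a bag in every tree decomposition; so some bag has ≥ 3 vertices and tw(G) ≥ 2. Therefore the treewidth is 2.

Treewidth 2.
One such decomposition:
Bags: B1 = {b, d, e}  B2 = {b, c, d}  B3 = {a, c, d}
Tree: B1–B2, B2–B3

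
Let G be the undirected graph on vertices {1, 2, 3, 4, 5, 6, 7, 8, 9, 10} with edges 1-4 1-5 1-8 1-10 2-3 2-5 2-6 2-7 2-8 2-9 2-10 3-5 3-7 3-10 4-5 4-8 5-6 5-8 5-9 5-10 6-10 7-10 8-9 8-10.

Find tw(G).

A width-3 tree decomposition is:
Bags: B1 = {2, 3, 5, 10}  B2 = {2, 5, 6, 10}  B3 = {2, 5, 8, 10}  B4 = {2, 5, 8, 9}  B5 = {1, 5, 8, 10}  B6 = {2, 3, 7, 10}  B7 = {1, 4, 5, 8}
Tree: B1–B2, B1–B3, B3–B4, B3–B5, B1–B6, B5–B7
Every bag has size at most 4, so the width is 4 − 1 = 3 and tw(G) ≤ 3. On the other hand G contains the 4-clique {1, 5, 8, 10}. A clique must lie in a single bag of any decomposition, so no decomposition can have width below 3. Therefore the treewidth is 3.

3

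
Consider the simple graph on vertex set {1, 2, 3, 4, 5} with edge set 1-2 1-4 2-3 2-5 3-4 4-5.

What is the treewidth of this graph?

2

A width-2 tree decomposition is:
Bags: B1 = {2, 4, 5}  B2 = {1, 2, 4}  B3 = {2, 3, 4}
Tree: B1–B2, B2–B3
The largest bag has 3 vertices, giving width 2; this decomposition certifies tw(G) ≤ 2. For the lower bound, G contains the cycle 2–5–4–1–2, so G is not a forest; only forests have treewidth ≤ 1, hence tw(G) ≥ 2. Therefore the treewidth is 2.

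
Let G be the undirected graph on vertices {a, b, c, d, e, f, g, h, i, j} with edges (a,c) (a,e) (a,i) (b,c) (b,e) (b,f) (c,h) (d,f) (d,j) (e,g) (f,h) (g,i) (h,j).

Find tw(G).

A width-2 tree decomposition is:
Bags: B1 = {e, g, i}  B2 = {a, e, i}  B3 = {a, b, e}  B4 = {a, b, c}  B5 = {b, c, f}  B6 = {c, f, h}  B7 = {d, f, h}  B8 = {d, h, j}
Tree: B1–B2, B2–B3, B3–B4, B4–B5, B5–B6, B6–B7, B7–B8
Every bag has size at most 3, so the width is 3 − 1 = 2 and tw(G) ≤ 2. Since g–i–a–e–g is a cycle in G, G is not acyclic. Forests are exactly the graphs of treewidth ≤ 1, so tw(G) ≥ 2. Therefore the treewidth is 2.

2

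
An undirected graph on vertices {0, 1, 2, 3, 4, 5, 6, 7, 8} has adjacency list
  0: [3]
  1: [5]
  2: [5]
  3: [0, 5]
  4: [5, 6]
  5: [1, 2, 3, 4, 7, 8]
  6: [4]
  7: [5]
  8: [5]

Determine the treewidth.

A width-1 tree decomposition is:
Bags: B1 = {0, 3}  B2 = {3, 5}  B3 = {4, 5}  B4 = {1, 5}  B5 = {5, 8}  B6 = {4, 6}  B7 = {5, 7}  B8 = {2, 5}
Tree: B1–B2, B2–B3, B2–B4, B4–B5, B3–B6, B5–B7, B5–B8
Each bag holds 2 vertices, so the decomposition has width 1, which upper-bounds the treewidth. G has an edge, so its treewidth is at least 1. Combining the bounds, tw(G) = 1.

1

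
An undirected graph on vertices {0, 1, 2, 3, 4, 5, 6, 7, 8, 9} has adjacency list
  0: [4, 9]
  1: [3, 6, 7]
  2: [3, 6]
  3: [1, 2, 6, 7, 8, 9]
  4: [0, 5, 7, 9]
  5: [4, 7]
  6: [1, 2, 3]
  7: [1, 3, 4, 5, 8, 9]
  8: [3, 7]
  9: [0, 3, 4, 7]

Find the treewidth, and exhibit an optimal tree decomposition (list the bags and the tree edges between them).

Treewidth 2.
One optimal decomposition is:
Bags: B1 = {1, 3, 7}  B2 = {3, 7, 9}  B3 = {4, 7, 9}  B4 = {1, 3, 6}  B5 = {4, 5, 7}  B6 = {0, 4, 9}  B7 = {2, 3, 6}  B8 = {3, 7, 8}
Tree: B1–B2, B2–B3, B1–B4, B3–B5, B3–B6, B4–B7, B2–B8

The largest bag has 3 vertices, giving width 2; this decomposition certifies tw(G) ≤ 2. On the other hand G contains the 3-clique {0, 4, 9}. A clique must lie in a single bag of any decomposition, so no decomposition can have width below 2. Therefore the treewidth is 2.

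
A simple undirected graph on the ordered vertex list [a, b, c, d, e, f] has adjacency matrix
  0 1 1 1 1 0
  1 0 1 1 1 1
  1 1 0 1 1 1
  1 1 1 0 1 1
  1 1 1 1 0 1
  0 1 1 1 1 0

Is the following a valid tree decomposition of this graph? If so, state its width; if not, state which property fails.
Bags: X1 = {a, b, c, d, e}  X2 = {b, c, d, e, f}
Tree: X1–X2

Every vertex of G appears in some bag (union = {a, b, c, d, e, f}); every edge is covered by a bag; and for each vertex v the set of bags containing v is connected in the bag tree. The decomposition is therefore valid. The largest bag has 5 vertices, so the width is 4.

Yes; width 4.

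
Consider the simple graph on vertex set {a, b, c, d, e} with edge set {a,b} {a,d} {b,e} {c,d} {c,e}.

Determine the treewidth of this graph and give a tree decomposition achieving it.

The largest bag has 3 vertices, giving width 2; this decomposition certifies tw(G) ≤ 2. For the lower bound, G contains the cycle e–c–d–a–b–e, so G is not a forest; only forests have treewidth ≤ 1, hence tw(G) ≥ 2. Combining the bounds, tw(G) = 2.

Treewidth 2.
Bags: B1 = {c, d, e}  B2 = {a, d, e}  B3 = {a, b, e}
Tree: B1–B2, B2–B3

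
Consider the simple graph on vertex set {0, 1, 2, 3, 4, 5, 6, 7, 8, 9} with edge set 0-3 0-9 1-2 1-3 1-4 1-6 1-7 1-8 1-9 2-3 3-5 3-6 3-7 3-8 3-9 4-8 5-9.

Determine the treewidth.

2

A width-2 tree decomposition is:
Bags: B1 = {1, 3, 7}  B2 = {1, 3, 8}  B3 = {1, 3, 6}  B4 = {1, 4, 8}  B5 = {1, 3, 9}  B6 = {1, 2, 3}  B7 = {0, 3, 9}  B8 = {3, 5, 9}
Tree: B1–B2, B1–B3, B2–B4, B3–B5, B5–B6, B5–B7, B5–B8
Every bag has size at most 3, so the width is 3 − 1 = 2 and tw(G) ≤ 2. For the lower bound, the 3 vertices {0, 3, 9} are pairwise adjacent, and any tree decomposition puts a clique entirely inside one bag — forcing width ≥ 2. The upper and lower bounds meet at 2, so that is the treewidth.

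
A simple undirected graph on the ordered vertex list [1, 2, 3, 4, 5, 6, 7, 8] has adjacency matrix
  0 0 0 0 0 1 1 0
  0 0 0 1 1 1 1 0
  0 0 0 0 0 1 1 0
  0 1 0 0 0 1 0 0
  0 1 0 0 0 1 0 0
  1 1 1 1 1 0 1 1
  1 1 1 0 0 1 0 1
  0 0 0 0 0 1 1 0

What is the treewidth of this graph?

A width-2 tree decomposition is:
Bags: B1 = {2, 6, 7}  B2 = {2, 4, 6}  B3 = {3, 6, 7}  B4 = {1, 6, 7}  B5 = {6, 7, 8}  B6 = {2, 5, 6}
Tree: B1–B2, B1–B3, B3–B4, B3–B5, B1–B6
The largest bag has 3 vertices, giving width 2; this decomposition certifies tw(G) ≤ 2. On the other hand G contains the 3-clique {2, 4, 6}. A clique must lie in a single bag of any decomposition, so no decomposition can have width below 2. Combining the bounds, tw(G) = 2.

2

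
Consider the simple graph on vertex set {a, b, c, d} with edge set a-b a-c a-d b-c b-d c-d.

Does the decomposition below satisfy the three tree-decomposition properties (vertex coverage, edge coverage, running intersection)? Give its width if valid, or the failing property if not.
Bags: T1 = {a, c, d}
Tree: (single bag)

No — vertex b appears in no bag.

A tree decomposition must satisfy three properties: every vertex lies in some bag; for every edge, both endpoints lie together in some bag; and for every vertex, the bags containing it form a connected subtree. Here vertex b appears in no bag, so the decomposition is invalid.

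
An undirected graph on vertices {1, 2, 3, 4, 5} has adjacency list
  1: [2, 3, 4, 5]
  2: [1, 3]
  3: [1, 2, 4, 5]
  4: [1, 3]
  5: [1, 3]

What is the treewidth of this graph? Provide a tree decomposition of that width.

Treewidth 2.
One optimal decomposition is:
Bags: B1 = {1, 3, 4}  B2 = {1, 2, 3}  B3 = {1, 3, 5}
Tree: B1–B2, B2–B3

Each bag holds 3 vertices, so the decomposition has width 2, which upper-bounds the treewidth. On the other hand G contains the 3-clique {1, 2, 3}. A clique must lie in a single bag of any decomposition, so no decomposition can have width below 2. The upper and lower bounds meet at 2, so that is the treewidth.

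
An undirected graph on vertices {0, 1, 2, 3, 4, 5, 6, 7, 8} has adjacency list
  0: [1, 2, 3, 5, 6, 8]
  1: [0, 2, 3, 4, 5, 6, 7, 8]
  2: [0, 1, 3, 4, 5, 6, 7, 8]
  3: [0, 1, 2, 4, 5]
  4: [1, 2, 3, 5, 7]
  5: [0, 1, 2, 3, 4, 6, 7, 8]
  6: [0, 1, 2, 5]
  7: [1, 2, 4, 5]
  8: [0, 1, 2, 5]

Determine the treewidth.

4

A width-4 tree decomposition is:
Bags: B1 = {1, 2, 3, 4, 5}  B2 = {0, 1, 2, 3, 5}  B3 = {0, 1, 2, 5, 8}  B4 = {0, 1, 2, 5, 6}  B5 = {1, 2, 4, 5, 7}
Tree: B1–B2, B2–B3, B3–B4, B1–B5
Every bag has size at most 5, so the width is 5 − 1 = 4 and tw(G) ≤ 4. For the lower bound, the 5 vertices {0, 1, 2, 5, 8} are pairwise adjacent, and any tree decomposition puts a clique entirely inside one bag — forcing width ≥ 4. The upper and lower bounds meet at 4, so that is the treewidth.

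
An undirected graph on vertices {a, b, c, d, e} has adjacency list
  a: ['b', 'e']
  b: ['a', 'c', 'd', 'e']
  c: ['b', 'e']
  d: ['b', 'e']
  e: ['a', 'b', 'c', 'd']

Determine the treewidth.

A width-2 tree decomposition is:
Bags: B1 = {a, b, e}  B2 = {b, d, e}  B3 = {b, c, e}
Tree: B1–B2, B1–B3
Every bag has size at most 3, so the width is 3 − 1 = 2 and tw(G) ≤ 2. Conversely, {b, d, e} is a clique of size 3, and the vertices of any clique must share a bag in every tree decomposition; so some bag has ≥ 3 vertices and tw(G) ≥ 2. Hence tw(G) = 2 exactly.

2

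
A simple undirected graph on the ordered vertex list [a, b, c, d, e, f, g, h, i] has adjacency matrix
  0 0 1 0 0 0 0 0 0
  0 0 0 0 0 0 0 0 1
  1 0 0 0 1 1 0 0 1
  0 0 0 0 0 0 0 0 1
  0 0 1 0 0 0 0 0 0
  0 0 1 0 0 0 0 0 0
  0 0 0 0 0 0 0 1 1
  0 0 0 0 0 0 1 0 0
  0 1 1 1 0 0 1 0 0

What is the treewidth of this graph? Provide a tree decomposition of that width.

Treewidth 1.
Bags: B1 = {d, i}  B2 = {c, i}  B3 = {a, c}  B4 = {b, i}  B5 = {g, i}  B6 = {g, h}  B7 = {c, e}  B8 = {c, f}
Tree: B1–B2, B2–B3, B2–B4, B2–B5, B5–B6, B3–B7, B3–B8

Every bag has size at most 2, so the width is 2 − 1 = 1 and tw(G) ≤ 1. G has an edge, so its treewidth is at least 1. Therefore the treewidth is 1.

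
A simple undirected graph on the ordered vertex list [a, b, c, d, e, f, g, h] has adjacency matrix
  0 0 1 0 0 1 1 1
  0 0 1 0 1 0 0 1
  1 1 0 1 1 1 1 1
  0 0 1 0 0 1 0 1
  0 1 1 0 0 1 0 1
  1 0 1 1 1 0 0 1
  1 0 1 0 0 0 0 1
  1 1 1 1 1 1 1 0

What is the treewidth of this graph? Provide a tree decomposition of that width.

Treewidth 3.
One optimal decomposition is:
Bags: B1 = {b, c, e, h}  B2 = {c, e, f, h}  B3 = {a, c, f, h}  B4 = {c, d, f, h}  B5 = {a, c, g, h}
Tree: B1–B2, B2–B3, B2–B4, B3–B5

The largest bag has 4 vertices, giving width 3; this decomposition certifies tw(G) ≤ 3. On the other hand G contains the 4-clique {a, c, g, h}. A clique must lie in a single bag of any decomposition, so no decomposition can have width below 3. Hence tw(G) = 3 exactly.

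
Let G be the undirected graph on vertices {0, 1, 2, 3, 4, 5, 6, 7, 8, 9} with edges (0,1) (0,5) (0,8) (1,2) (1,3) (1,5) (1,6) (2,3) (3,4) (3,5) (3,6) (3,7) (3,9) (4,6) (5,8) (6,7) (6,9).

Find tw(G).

A width-2 tree decomposition is:
Bags: B1 = {3, 4, 6}  B2 = {1, 3, 6}  B3 = {3, 6, 9}  B4 = {1, 3, 5}  B5 = {1, 2, 3}  B6 = {0, 1, 5}  B7 = {3, 6, 7}  B8 = {0, 5, 8}
Tree: B1–B2, B1–B3, B2–B4, B4–B5, B4–B6, B1–B7, B6–B8
Every bag has size at most 3, so the width is 3 − 1 = 2 and tw(G) ≤ 2. Conversely, {0, 5, 8} is a clique of size 3, and the vertices of any clique must share a bag in every tree decomposition; so some bag has ≥ 3 vertices and tw(G) ≥ 2. Combining the bounds, tw(G) = 2.

2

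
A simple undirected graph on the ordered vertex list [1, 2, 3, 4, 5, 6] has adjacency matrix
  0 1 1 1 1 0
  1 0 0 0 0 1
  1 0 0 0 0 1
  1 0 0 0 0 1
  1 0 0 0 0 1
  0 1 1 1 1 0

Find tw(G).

2

A width-2 tree decomposition is:
Bags: B1 = {1, 5, 6}  B2 = {1, 4, 6}  B3 = {1, 3, 6}  B4 = {1, 2, 6}
Tree: B1–B2, B2–B3, B3–B4
Every bag has size at most 3, so the width is 3 − 1 = 2 and tw(G) ≤ 2. The edges 5–6–4–1–5 form a cycle, so G is not a tree and its treewidth is at least 2. Hence tw(G) = 2 exactly.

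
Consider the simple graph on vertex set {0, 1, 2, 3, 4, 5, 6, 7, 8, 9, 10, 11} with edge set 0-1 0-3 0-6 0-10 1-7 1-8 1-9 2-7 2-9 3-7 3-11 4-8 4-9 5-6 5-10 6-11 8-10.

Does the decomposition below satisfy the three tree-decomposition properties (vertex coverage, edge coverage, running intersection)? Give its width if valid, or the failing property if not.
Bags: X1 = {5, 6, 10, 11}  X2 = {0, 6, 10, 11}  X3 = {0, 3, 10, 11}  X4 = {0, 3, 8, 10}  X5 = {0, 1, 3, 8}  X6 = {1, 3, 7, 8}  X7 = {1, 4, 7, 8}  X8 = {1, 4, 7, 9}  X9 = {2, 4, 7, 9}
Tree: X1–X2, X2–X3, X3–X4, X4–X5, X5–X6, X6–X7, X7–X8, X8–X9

Checking the three conditions: (i) the bags cover all of {0, 1, 2, 3, 4, 5, 6, 7, 8, 9, 10, 11}; (ii) for each edge, some bag contains both endpoints; (iii) the bags containing any fixed vertex form a subtree. All hold, so the decomposition is valid with width 4 − 1 = 3.

Yes; width 3.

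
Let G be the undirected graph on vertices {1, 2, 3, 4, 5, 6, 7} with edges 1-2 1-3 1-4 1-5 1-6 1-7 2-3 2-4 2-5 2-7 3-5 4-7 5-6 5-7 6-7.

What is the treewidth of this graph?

3

A width-3 tree decomposition is:
Bags: B1 = {1, 2, 5, 7}  B2 = {1, 2, 3, 5}  B3 = {1, 2, 4, 7}  B4 = {1, 5, 6, 7}
Tree: B1–B2, B1–B3, B1–B4
The largest bag has 4 vertices, giving width 3; this decomposition certifies tw(G) ≤ 3. On the other hand G contains the 4-clique {1, 2, 4, 7}. A clique must lie in a single bag of any decomposition, so no decomposition can have width below 3. The upper and lower bounds meet at 3, so that is the treewidth.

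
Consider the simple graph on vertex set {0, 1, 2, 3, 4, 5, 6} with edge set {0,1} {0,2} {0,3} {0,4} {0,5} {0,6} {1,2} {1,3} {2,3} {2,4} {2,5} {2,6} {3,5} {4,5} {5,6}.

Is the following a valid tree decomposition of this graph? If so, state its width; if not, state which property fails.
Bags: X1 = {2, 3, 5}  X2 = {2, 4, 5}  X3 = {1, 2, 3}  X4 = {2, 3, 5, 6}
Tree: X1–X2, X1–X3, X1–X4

A tree decomposition must satisfy three properties: every vertex lies in some bag; for every edge, both endpoints lie together in some bag; and for every vertex, the bags containing it form a connected subtree. Here vertex 0 appears in no bag, so the decomposition is invalid.

No — vertex 0 appears in no bag.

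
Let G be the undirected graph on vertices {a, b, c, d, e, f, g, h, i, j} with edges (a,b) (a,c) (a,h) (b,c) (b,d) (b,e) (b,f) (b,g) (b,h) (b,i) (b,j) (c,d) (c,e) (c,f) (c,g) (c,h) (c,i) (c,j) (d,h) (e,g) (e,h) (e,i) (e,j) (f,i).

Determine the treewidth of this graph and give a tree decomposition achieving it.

Treewidth 3.
One optimal decomposition is:
Bags: B1 = {b, c, e, i}  B2 = {b, c, e, g}  B3 = {b, c, e, h}  B4 = {b, c, f, i}  B5 = {b, c, d, h}  B6 = {b, c, e, j}  B7 = {a, b, c, h}
Tree: B1–B2, B2–B3, B1–B4, B3–B5, B2–B6, B5–B7

Each bag holds 4 vertices, so the decomposition has width 3, which upper-bounds the treewidth. Conversely, {b, c, d, h} is a clique of size 4, and the vertices of any clique must share a bag in every tree decomposition; so some bag has ≥ 4 vertices and tw(G) ≥ 3. Combining the bounds, tw(G) = 3.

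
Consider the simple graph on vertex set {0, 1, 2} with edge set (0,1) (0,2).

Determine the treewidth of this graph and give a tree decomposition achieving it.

Every bag has size at most 2, so the width is 2 − 1 = 1 and tw(G) ≤ 1. Any graph with an edge has treewidth ≥ 1, and G has the edge 0–1. Therefore the treewidth is 1.

Treewidth 1.
Bags: B1 = {0, 1}  B2 = {0, 2}
Tree: B1–B2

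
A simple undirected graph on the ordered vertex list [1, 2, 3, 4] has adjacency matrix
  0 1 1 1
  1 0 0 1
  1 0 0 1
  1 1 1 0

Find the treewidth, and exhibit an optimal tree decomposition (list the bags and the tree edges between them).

Treewidth 2.
One such decomposition:
Bags: B1 = {1, 2, 4}  B2 = {1, 3, 4}
Tree: B1–B2

Every bag has size at most 3, so the width is 3 − 1 = 2 and tw(G) ≤ 2. Conversely, {1, 2, 4} is a clique of size 3, and the vertices of any clique must share a bag in every tree decomposition; so some bag has ≥ 3 vertices and tw(G) ≥ 2. Hence tw(G) = 2 exactly.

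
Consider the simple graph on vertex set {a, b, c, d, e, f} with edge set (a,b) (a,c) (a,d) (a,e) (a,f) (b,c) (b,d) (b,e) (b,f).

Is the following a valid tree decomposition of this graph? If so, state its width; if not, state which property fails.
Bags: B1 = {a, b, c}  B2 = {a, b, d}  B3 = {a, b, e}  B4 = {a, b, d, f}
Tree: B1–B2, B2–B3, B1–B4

A tree decomposition must satisfy three properties: every vertex lies in some bag; for every edge, both endpoints lie together in some bag; and for every vertex, the bags containing it form a connected subtree. Here bags containing vertex d are not connected in the tree, so the decomposition is invalid.

No — bags containing vertex d are not connected in the tree.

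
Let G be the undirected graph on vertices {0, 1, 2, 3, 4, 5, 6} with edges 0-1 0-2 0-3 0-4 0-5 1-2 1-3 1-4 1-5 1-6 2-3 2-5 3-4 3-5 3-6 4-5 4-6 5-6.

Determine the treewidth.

A width-4 tree decomposition is:
Bags: B1 = {1, 3, 4, 5, 6}  B2 = {0, 1, 3, 4, 5}  B3 = {0, 1, 2, 3, 5}
Tree: B1–B2, B2–B3
Every bag has size at most 5, so the width is 5 − 1 = 4 and tw(G) ≤ 4. On the other hand G contains the 5-clique {0, 1, 2, 3, 5}. A clique must lie in a single bag of any decomposition, so no decomposition can have width below 4. Combining the bounds, tw(G) = 4.

4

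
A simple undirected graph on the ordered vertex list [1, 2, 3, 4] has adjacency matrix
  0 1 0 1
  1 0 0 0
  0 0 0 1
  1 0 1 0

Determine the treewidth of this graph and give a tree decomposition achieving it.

The largest bag has 2 vertices, giving width 1; this decomposition certifies tw(G) ≤ 1. G has an edge, so its treewidth is at least 1. Combining the bounds, tw(G) = 1.

Treewidth 1.
One optimal decomposition is:
Bags: B1 = {1, 2}  B2 = {1, 4}  B3 = {3, 4}
Tree: B1–B2, B2–B3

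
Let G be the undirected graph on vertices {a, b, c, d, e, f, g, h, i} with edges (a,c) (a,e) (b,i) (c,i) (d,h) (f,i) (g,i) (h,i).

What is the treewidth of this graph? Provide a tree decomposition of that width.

Treewidth 1.
Bags: B1 = {f, i}  B2 = {h, i}  B3 = {c, i}  B4 = {d, h}  B5 = {a, c}  B6 = {b, i}  B7 = {g, i}  B8 = {a, e}
Tree: B1–B2, B1–B3, B2–B4, B3–B5, B1–B6, B2–B7, B5–B8

The largest bag has 2 vertices, giving width 1; this decomposition certifies tw(G) ≤ 1. Since G has at least one edge (e.g. i–f), it is not an edgeless graph, so tw(G) ≥ 1. Combining the bounds, tw(G) = 1.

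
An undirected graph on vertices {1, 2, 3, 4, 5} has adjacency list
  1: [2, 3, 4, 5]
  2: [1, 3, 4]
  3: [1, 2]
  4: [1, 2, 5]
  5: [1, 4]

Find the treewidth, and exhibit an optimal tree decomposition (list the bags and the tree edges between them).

Each bag holds 3 vertices, so the decomposition has width 2, which upper-bounds the treewidth. Conversely, {1, 2, 3} is a clique of size 3, and the vertices of any clique must share a bag in every tree decomposition; so some bag has ≥ 3 vertices and tw(G) ≥ 2. Therefore the treewidth is 2.

Treewidth 2.
Bags: B1 = {1, 2, 3}  B2 = {1, 2, 4}  B3 = {1, 4, 5}
Tree: B1–B2, B2–B3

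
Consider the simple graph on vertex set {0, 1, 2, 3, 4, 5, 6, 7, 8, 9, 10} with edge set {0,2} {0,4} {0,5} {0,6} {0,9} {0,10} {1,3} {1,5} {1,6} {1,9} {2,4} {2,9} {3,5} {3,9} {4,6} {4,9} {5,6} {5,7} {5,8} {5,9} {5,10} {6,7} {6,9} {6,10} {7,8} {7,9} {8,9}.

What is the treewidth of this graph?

3

A width-3 tree decomposition is:
Bags: B1 = {0, 5, 6, 9}  B2 = {1, 5, 6, 9}  B3 = {0, 4, 6, 9}  B4 = {5, 6, 7, 9}  B5 = {0, 2, 4, 9}  B6 = {5, 7, 8, 9}  B7 = {1, 3, 5, 9}  B8 = {0, 5, 6, 10}
Tree: B1–B2, B1–B3, B2–B4, B3–B5, B4–B6, B2–B7, B1–B8
Each bag holds 4 vertices, so the decomposition has width 3, which upper-bounds the treewidth. For the lower bound, the 4 vertices {0, 2, 4, 9} are pairwise adjacent, and any tree decomposition puts a clique entirely inside one bag — forcing width ≥ 3. Therefore the treewidth is 3.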